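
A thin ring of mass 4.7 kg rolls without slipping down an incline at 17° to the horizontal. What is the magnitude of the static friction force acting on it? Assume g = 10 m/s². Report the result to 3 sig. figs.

f ≈ 6.87 N

Here I = MR², so the shape factor k = I/(MR²) = 1.
Newton's second law down the slope: Mg sinθ − f = Ma. The torque equation fR = Iα (with α = a/R) gives f = kMa.
Combining, a = g sinθ/(1+k) and f = kMa = kMg sinθ/(1+k).
f = 1 × 4.7 × 10 × sin17° / 2 ≈ 6.87 N.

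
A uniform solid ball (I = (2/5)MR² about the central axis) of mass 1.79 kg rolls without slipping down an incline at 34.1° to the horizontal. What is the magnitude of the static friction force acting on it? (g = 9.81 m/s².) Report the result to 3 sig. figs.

Here I = (2/5)MR², so the shape factor k = I/(MR²) = 0.4.
Translational: Mg sinθ − f = Ma. Rotational about the CM: fR = Iα = kMRa, so f = kMa.
Combining, a = g sinθ/(1+k) and f = kMa = kMg sinθ/(1+k).
f = 0.4 × 1.79 × 9.81 × sin34.1° / 1.4 ≈ 2.81 N.

f ≈ 2.81 N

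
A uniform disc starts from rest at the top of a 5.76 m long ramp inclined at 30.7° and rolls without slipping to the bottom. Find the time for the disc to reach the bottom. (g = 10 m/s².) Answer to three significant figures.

With I = (1/2)MR², the ratio k = I/(MR²) is 0.5.
Newton's second law down the slope: Mg sinθ − f = Ma. The torque equation fR = Iα (with α = a/R) gives f = kMa.
Hence a = g sinθ/(1+k) = 10×sin30.7°/1.5 = 3.404 m/s².
Starting from rest, L = ½at², so t = √(2L/a) = √(2×5.76/3.404) ≈ 1.84 s.

t ≈ 1.84 s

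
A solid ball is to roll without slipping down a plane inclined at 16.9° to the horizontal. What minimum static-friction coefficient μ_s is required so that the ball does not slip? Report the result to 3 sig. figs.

For this body I = (2/5)MR², i.e. k = I/(MR²) = 0.4.
Translational: Mg sinθ − f = Ma. Rotational about the CM: fR = Iα = kMRa, so f = kMa.
These give a = g sinθ/(1+k) and the required friction f = kMg sinθ/(1+k).
The normal force is N = Mg cosθ, so μ_min = f/N = k tanθ/(1+k).
μ_min = 0.4 × tan16.9° / 1.4 ≈ 0.0868.

μ_min ≈ 0.0868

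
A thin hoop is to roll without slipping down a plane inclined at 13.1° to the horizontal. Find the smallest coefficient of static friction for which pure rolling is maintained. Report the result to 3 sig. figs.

The moment of inertia is MR², giving k ≡ I/(MR²) = 1.
Translational: Mg sinθ − f = Ma. Rotational about the CM: fR = Iα = kMRa, so f = kMa.
These give a = g sinθ/(1+k) and the required friction f = kMg sinθ/(1+k).
With N = Mg cosθ, the no-slip condition f ≤ μN gives μ_min = f/N = k tanθ/(1+k).
μ_min = 1 × tan13.1° / 2 ≈ 0.116.

μ_min ≈ 0.116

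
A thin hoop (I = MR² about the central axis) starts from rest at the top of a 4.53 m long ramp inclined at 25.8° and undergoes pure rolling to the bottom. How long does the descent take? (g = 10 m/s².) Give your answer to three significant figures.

t ≈ 2.04 s

With I = MR², the ratio k = I/(MR²) is 1.
Newton's second law down the slope: Mg sinθ − f = Ma. The torque equation fR = Iα (with α = a/R) gives f = kMa.
Hence a = g sinθ/(1+k) = 10×sin25.8°/2 = 2.176 m/s².
With constant a from rest, t = √(2L/a) = √(2·4.53/2.176) ≈ 2.04 s.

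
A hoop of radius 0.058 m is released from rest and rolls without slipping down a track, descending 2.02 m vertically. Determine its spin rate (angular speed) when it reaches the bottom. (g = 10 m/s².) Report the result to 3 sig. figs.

With I = MR², the ratio k = I/(MR²) is 1.
Since it rolls without slipping, ω = v/R and KE = ½Mv² + ½Iω² = ½(1+k)Mv² = Mv².
Energy conservation Mgh = ½(1+k)Mv² gives v = √(2gh/(1+k)) = √(2 × 10 × 2.02 / 2) = 4.494 m/s.
Then ω = v/R = 4.494 / 0.058 ≈ 77.5 rad/s.

ω ≈ 77.5 rad/s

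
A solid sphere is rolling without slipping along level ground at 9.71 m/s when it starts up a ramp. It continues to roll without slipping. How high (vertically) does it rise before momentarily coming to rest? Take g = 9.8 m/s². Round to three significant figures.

Here I = (2/5)MR², so the shape factor k = I/(MR²) = 0.4.
Rolling without slipping gives ω = v/R, so the total kinetic energy is ½Mv² + ½Iω² = ½(1+k)Mv² = (7/10)Mv².
At the top the kinetic energy is zero, so (7/10)Mv₀² = Mgh.
Thus h = (1+k)v₀²/(2g) = 1.4 × 9.71² / (2 × 9.8) ≈ 6.73 m.

h ≈ 6.73 m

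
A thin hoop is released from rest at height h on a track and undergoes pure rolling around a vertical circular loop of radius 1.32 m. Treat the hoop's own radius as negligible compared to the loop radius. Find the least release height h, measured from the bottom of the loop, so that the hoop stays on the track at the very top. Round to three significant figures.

h_min ≈ 3.96 m

For this body I = MR², i.e. k = I/(MR²) = 1.
At the top, contact is just lost when gravity alone supplies the centripetal force: Mg = Mv_top²/r, i.e. v_top² = gr.
With ω = v/R, the kinetic energy at speed v is ½(1+k)Mv² = Mv².
Energy conservation from release (height h) to the top (height 2r): Mgh = Mg(2r) + M·gr.
Thus h_min = 2r + (1+k)r/2 = r(2 + 2/2) = 1.32 × 3 ≈ 3.96 m.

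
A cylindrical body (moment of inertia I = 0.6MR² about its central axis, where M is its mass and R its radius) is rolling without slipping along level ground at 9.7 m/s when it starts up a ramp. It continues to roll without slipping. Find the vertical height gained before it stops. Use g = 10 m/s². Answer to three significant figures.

h ≈ 7.53 m

For this body I = 0.6MR², i.e. k = I/(MR²) = 0.6.
Pure rolling means v = ωR; then KE = ½Mv² + ½I(v/R)² = ½(1+k)Mv² = (4/5)Mv².
All of this converts to potential energy at the highest point: (4/5)Mv₀² = Mgh.
Thus h = (1+k)v₀²/(2g) = 1.6 × 9.7² / (2 × 10) ≈ 7.53 m.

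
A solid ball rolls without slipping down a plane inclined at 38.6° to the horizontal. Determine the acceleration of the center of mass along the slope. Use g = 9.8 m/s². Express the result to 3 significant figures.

a ≈ 4.37 m/s²

With I = (2/5)MR², the ratio k = I/(MR²) is 0.4.
Along the incline Mg sinθ − f = Ma, and torque about the center fR = Iα = kMR²(a/R) gives f = kMa.
Eliminating f: Mg sinθ = (1+k)Ma, so a = g sinθ/(1+k) = 9.8 × sin38.6° / 1.4 ≈ 4.37 m/s².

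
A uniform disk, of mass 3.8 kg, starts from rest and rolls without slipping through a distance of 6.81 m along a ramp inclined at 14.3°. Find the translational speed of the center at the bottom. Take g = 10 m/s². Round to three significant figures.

v ≈ 4.74 m/s

For this body I = (1/2)MR², i.e. k = I/(MR²) = 0.5.
Since it rolls without slipping, ω = v/R and KE = ½Mv² + ½Iω² = ½(1+k)Mv² = (3/4)Mv².
The vertical drop is h = L sinθ = 6.81 × sin14.3° = 1.682 m.
Setting Mgh = (3/4)Mv² gives v = √(2gh/(1+k)) = √(2·10·1.682/1.5) ≈ 4.74 m/s.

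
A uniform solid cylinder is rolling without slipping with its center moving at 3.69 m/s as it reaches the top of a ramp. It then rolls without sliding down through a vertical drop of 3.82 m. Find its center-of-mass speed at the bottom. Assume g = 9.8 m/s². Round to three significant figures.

The moment of inertia is (1/2)MR², giving k ≡ I/(MR²) = 0.5.
Pure rolling means v = ωR; then KE = ½Mv² + ½I(v/R)² = ½(1+k)Mv² = (3/4)Mv².
Conserving energy between top and bottom: (3/4)Mv² = (3/4)Mv₀² + Mgh, hence v² = v₀² + 2gh/(1+k).
v = √(3.69² + 2×9.8×3.82/1.5) = √63.53 ≈ 7.97 m/s.

v ≈ 7.97 m/s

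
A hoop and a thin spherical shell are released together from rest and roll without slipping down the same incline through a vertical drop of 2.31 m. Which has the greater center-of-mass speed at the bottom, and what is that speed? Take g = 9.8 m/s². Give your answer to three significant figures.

For rolling without slipping, Mgh = ½(1+k)Mv² where k = I/(MR²), so v = √(2gh/(1+k)).
Hoop: k = 1, giving v = √(2×9.8×2.31/2) = 4.758 m/s.
Thin spherical shell: k = 2/3, giving v = √(2×9.8×2.31/1.667) = 5.212 m/s.
The smaller k wins: the thin spherical shell, at ≈ 5.21 m/s.

the thin spherical shell, at v ≈ 5.21 m/s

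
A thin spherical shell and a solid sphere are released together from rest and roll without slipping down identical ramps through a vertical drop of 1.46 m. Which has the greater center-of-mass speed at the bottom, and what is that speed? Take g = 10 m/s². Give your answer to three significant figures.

For rolling without slipping, Mgh = ½(1+k)Mv² where k = I/(MR²), so v = √(2gh/(1+k)).
Thin spherical shell: k = 2/3, giving v = √(2×10×1.46/1.667) = 4.186 m/s.
Solid sphere: k = 0.4, giving v = √(2×10×1.46/1.4) = 4.567 m/s.
The smaller k wins: the solid sphere, at ≈ 4.57 m/s.

the solid sphere, at v ≈ 4.57 m/s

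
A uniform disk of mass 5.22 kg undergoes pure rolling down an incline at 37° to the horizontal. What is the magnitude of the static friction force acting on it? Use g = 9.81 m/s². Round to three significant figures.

f ≈ 10.3 N

With I = (1/2)MR², the ratio k = I/(MR²) is 0.5.
Translational: Mg sinθ − f = Ma. Rotational about the CM: fR = Iα = kMRa, so f = kMa.
Combining, a = g sinθ/(1+k) and f = kMa = kMg sinθ/(1+k).
f = 0.5 × 5.22 × 9.81 × sin37° / 1.5 ≈ 10.3 N.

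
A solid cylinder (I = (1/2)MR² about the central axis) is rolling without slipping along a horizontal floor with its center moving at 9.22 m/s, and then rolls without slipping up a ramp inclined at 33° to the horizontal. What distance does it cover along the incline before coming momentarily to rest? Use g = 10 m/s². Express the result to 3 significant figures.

The moment of inertia is (1/2)MR², giving k ≡ I/(MR²) = 0.5.
Since it rolls without slipping, ω = v/R and KE = ½Mv² + ½Iω² = ½(1+k)Mv² = (3/4)Mv².
Setting this equal to Mgh gives the vertical rise h = (1+k)v₀²/(2g) = 1.5×9.22²/(2×10) = 6.376 m.
The distance along the slope is d = h/sinθ = 6.376/sin33° ≈ 11.7 m.

d ≈ 11.7 m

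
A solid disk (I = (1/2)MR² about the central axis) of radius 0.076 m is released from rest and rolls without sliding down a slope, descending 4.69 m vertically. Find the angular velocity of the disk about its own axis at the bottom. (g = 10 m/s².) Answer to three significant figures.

ω ≈ 104 rad/s

The moment of inertia is (1/2)MR², giving k ≡ I/(MR²) = 0.5.
Since it rolls without slipping, ω = v/R and KE = ½Mv² + ½Iω² = ½(1+k)Mv² = (3/4)Mv².
Energy conservation Mgh = ½(1+k)Mv² gives v = √(2gh/(1+k)) = √(2 × 10 × 4.69 / 1.5) = 7.908 m/s.
Then ω = v/R = 7.908 / 0.076 ≈ 104 rad/s.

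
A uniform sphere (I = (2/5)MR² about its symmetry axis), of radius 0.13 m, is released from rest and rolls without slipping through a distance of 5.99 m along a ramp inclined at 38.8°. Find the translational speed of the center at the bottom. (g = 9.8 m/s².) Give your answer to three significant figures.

v ≈ 7.25 m/s

Here I = (2/5)MR², so the shape factor k = I/(MR²) = 0.4.
Rolling without slipping gives ω = v/R, so the total kinetic energy is ½Mv² + ½Iω² = ½(1+k)Mv² = (7/10)Mv².
The vertical drop is h = L sinθ = 5.99 × sin38.8° = 3.753 m.
Energy conservation: Mgh = (7/10)Mv², so v = √(2gh/(1+k)) = √(2 × 9.8 × 3.753 / 1.4) ≈ 7.25 m/s.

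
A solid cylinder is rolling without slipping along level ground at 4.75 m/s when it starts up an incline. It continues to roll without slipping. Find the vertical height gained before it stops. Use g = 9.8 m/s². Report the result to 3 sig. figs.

h ≈ 1.73 m

For this body I = (1/2)MR², i.e. k = I/(MR²) = 0.5.
The rolling condition ω = v/R makes the rotational term ½I(v/R)² = ½kMv², so KE_total = ½(1+k)Mv² = (3/4)Mv².
All of this converts to potential energy at the highest point: (3/4)Mv₀² = Mgh.
Thus h = (1+k)v₀²/(2g) = 1.5 × 4.75² / (2 × 9.8) ≈ 1.73 m.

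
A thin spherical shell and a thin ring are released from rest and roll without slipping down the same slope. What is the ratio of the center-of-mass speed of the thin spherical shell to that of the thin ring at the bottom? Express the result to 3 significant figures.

v_ratio ≈ 1.10

Each satisfies Mgh = ½(1+k)Mv² with k = I/(MR²), so v ∝ 1/√(1+k).
For the thin spherical shell k = 2/3; for the thin ring k = 1.
v₁/v₂ = √((1+k₂)/(1+k₁)) = √(2/1.667) ≈ 1.10.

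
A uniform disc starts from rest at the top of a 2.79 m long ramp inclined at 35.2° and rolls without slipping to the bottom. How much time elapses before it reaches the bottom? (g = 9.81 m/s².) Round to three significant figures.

t ≈ 1.22 s

With I = (1/2)MR², the ratio k = I/(MR²) is 0.5.
Translational: Mg sinθ − f = Ma. Rotational about the CM: fR = Iα = kMRa, so f = kMa.
Hence a = g sinθ/(1+k) = 9.81×sin35.2°/1.5 = 3.77 m/s².
With constant a from rest, t = √(2L/a) = √(2·2.79/3.77) ≈ 1.22 s.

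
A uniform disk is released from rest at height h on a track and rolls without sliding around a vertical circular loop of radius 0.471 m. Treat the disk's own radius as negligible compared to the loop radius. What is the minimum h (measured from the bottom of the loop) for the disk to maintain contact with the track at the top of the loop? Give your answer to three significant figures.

h_min ≈ 1.30 m

For this body I = (1/2)MR², i.e. k = I/(MR²) = 0.5.
At the top, contact is just lost when gravity alone supplies the centripetal force: Mg = Mv_top²/r, i.e. v_top² = gr.
With ω = v/R, the kinetic energy at speed v is ½(1+k)Mv² = (3/4)Mv².
Energy conservation from release (height h) to the top (height 2r): Mgh = Mg(2r) + (3/4)M·gr.
Thus h_min = 2r + (1+k)r/2 = r(2 + 1.5/2) = 0.471 × 2.75 ≈ 1.30 m.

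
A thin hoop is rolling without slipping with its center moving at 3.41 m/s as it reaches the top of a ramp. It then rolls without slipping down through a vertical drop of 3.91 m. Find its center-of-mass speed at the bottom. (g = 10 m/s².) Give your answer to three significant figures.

For this body I = MR², i.e. k = I/(MR²) = 1.
Since it rolls without slipping, ω = v/R and KE = ½Mv² + ½Iω² = ½(1+k)Mv² = Mv².
Conserving energy between top and bottom: Mv² = Mv₀² + Mgh, hence v² = v₀² + 2gh/(1+k).
v = √(3.41² + 2×10×3.91/2) = √50.73 ≈ 7.12 m/s.

v ≈ 7.12 m/s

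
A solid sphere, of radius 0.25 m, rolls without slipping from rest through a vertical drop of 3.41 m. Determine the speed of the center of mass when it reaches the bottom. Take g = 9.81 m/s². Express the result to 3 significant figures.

v ≈ 6.91 m/s

With I = (2/5)MR², the ratio k = I/(MR²) is 0.4.
Rolling without slipping gives ω = v/R, so the total kinetic energy is ½Mv² + ½Iω² = ½(1+k)Mv² = (7/10)Mv².
Setting Mgh = (7/10)Mv² gives v = √(2gh/(1+k)) = √(2·9.81·3.41/1.4) ≈ 6.91 m/s.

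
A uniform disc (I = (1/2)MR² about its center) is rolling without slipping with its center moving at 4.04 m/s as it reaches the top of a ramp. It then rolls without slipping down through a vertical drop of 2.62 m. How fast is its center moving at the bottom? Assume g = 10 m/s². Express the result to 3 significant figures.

With I = (1/2)MR², the ratio k = I/(MR²) is 0.5.
The rolling condition ω = v/R makes the rotational term ½I(v/R)² = ½kMv², so KE_total = ½(1+k)Mv² = (3/4)Mv².
Energy conservation: (3/4)Mv₀² + Mgh = (3/4)Mv², so v² = v₀² + 2gh/(1+k).
v = √(4.04² + 2×10×2.62/1.5) = √51.25 ≈ 7.16 m/s.

v ≈ 7.16 m/s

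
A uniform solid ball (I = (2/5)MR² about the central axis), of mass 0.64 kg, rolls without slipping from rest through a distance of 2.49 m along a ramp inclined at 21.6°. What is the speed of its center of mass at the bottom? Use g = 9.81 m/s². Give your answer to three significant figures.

v ≈ 3.58 m/s

With I = (2/5)MR², the ratio k = I/(MR²) is 0.4.
Since it rolls without slipping, ω = v/R and KE = ½Mv² + ½Iω² = ½(1+k)Mv² = (7/10)Mv².
The vertical drop is h = L sinθ = 2.49 × sin21.6° = 0.9166 m.
Energy conservation: Mgh = (7/10)Mv², so v = √(2gh/(1+k)) = √(2 × 9.81 × 0.9166 / 1.4) ≈ 3.58 m/s.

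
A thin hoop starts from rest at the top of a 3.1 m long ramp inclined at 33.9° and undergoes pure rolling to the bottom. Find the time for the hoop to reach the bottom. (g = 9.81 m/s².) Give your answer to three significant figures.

t ≈ 1.51 s

For this body I = MR², i.e. k = I/(MR²) = 1.
Newton's second law down the slope: Mg sinθ − f = Ma. The torque equation fR = Iα (with α = a/R) gives f = kMa.
Hence a = g sinθ/(1+k) = 9.81×sin33.9°/2 = 2.736 m/s².
With constant a from rest, t = √(2L/a) = √(2·3.1/2.736) ≈ 1.51 s.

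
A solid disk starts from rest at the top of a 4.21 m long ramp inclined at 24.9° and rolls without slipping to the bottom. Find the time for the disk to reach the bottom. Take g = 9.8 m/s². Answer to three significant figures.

For this body I = (1/2)MR², i.e. k = I/(MR²) = 0.5.
Newton's second law down the slope: Mg sinθ − f = Ma. The torque equation fR = Iα (with α = a/R) gives f = kMa.
Hence a = g sinθ/(1+k) = 9.8×sin24.9°/1.5 = 2.751 m/s².
Starting from rest, L = ½at², so t = √(2L/a) = √(2×4.21/2.751) ≈ 1.75 s.

t ≈ 1.75 s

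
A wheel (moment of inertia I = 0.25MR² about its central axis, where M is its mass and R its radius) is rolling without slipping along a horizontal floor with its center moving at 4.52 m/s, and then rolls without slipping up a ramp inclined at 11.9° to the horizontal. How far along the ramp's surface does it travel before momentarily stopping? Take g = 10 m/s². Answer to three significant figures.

The moment of inertia is 0.25MR², giving k ≡ I/(MR²) = 0.25.
Pure rolling means v = ωR; then KE = ½Mv² + ½I(v/R)² = ½(1+k)Mv² = (5/8)Mv².
Setting this equal to Mgh gives the vertical rise h = (1+k)v₀²/(2g) = 1.25×4.52²/(2×10) = 1.277 m.
Along the incline, d = h/sinθ = 1.277/sin11.9° ≈ 6.19 m.

d ≈ 6.19 m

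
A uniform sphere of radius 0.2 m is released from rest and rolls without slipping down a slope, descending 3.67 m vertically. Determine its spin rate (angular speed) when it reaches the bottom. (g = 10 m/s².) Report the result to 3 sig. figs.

ω ≈ 36.2 rad/s

For this body I = (2/5)MR², i.e. k = I/(MR²) = 0.4.
The rolling condition ω = v/R makes the rotational term ½I(v/R)² = ½kMv², so KE_total = ½(1+k)Mv² = (7/10)Mv².
Energy conservation Mgh = ½(1+k)Mv² gives v = √(2gh/(1+k)) = √(2 × 10 × 3.67 / 1.4) = 7.241 m/s.
Then ω = v/R = 7.241 / 0.2 ≈ 36.2 rad/s.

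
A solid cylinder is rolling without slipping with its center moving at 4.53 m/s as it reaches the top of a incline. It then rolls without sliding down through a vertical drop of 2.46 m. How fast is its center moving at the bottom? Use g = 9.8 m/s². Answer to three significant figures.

For this body I = (1/2)MR², i.e. k = I/(MR²) = 0.5.
Rolling without slipping gives ω = v/R, so the total kinetic energy is ½Mv² + ½Iω² = ½(1+k)Mv² = (3/4)Mv².
Energy conservation: (3/4)Mv₀² + Mgh = (3/4)Mv², so v² = v₀² + 2gh/(1+k).
v = √(4.53² + 2×9.8×2.46/1.5) = √52.66 ≈ 7.26 m/s.

v ≈ 7.26 m/s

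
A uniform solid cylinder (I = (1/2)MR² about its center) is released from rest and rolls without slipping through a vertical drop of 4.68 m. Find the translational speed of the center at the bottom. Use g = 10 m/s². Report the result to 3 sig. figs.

Here I = (1/2)MR², so the shape factor k = I/(MR²) = 0.5.
Pure rolling means v = ωR; then KE = ½Mv² + ½I(v/R)² = ½(1+k)Mv² = (3/4)Mv².
Energy conservation: Mgh = (3/4)Mv², so v = √(2gh/(1+k)) = √(2 × 10 × 4.68 / 1.5) ≈ 7.90 m/s.

v ≈ 7.90 m/s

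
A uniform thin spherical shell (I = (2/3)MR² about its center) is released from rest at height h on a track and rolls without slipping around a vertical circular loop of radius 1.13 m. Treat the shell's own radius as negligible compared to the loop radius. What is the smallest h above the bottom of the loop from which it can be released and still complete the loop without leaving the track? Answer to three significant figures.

For this body I = (2/3)MR², i.e. k = I/(MR²) = 2/3.
At the top, contact is just lost when gravity alone supplies the centripetal force: Mg = Mv_top²/r, i.e. v_top² = gr.
With ω = v/R, the kinetic energy at speed v is ½(1+k)Mv² = (5/6)Mv².
Energy conservation from release (height h) to the top (height 2r): Mgh = Mg(2r) + (5/6)M·gr.
Thus h_min = 2r + (1+k)r/2 = r(2 + 1.667/2) = 1.13 × 2.833 ≈ 3.20 m.

h_min ≈ 3.20 m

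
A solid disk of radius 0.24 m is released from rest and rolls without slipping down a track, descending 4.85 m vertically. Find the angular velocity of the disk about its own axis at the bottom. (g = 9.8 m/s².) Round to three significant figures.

ω ≈ 33.2 rad/s

With I = (1/2)MR², the ratio k = I/(MR²) is 0.5.
The rolling condition ω = v/R makes the rotational term ½I(v/R)² = ½kMv², so KE_total = ½(1+k)Mv² = (3/4)Mv².
Energy conservation Mgh = ½(1+k)Mv² gives v = √(2gh/(1+k)) = √(2 × 9.8 × 4.85 / 1.5) = 7.961 m/s.
The angular speed follows from ω = v/R = 7.961/0.24 ≈ 33.2 rad/s.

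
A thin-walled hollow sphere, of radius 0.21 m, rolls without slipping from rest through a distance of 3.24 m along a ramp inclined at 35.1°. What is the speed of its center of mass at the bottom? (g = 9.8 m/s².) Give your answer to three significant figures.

With I = (2/3)MR², the ratio k = I/(MR²) is 2/3.
The rolling condition ω = v/R makes the rotational term ½I(v/R)² = ½kMv², so KE_total = ½(1+k)Mv² = (5/6)Mv².
The vertical drop is h = L sinθ = 3.24 × sin35.1° = 1.863 m.
Energy conservation: Mgh = (5/6)Mv², so v = √(2gh/(1+k)) = √(2 × 9.8 × 1.863 / 1.667) ≈ 4.68 m/s.

v ≈ 4.68 m/s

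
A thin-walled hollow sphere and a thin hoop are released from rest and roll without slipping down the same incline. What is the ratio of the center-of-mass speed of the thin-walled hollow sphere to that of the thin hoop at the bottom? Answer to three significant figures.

Each satisfies Mgh = ½(1+k)Mv² with k = I/(MR²), so v ∝ 1/√(1+k).
For the thin-walled hollow sphere k = 2/3; for the thin hoop k = 1.
v₁/v₂ = √((1+k₂)/(1+k₁)) = √(2/1.667) ≈ 1.10.

v_ratio ≈ 1.10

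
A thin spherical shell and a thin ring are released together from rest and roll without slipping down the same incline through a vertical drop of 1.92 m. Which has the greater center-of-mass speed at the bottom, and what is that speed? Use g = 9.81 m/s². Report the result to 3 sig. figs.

For rolling without slipping, Mgh = ½(1+k)Mv² where k = I/(MR²), so v = √(2gh/(1+k)).
Thin spherical shell: k = 2/3, giving v = √(2×9.81×1.92/1.667) = 4.754 m/s.
Thin ring: k = 1, giving v = √(2×9.81×1.92/2) = 4.34 m/s.
The smaller k wins: the thin spherical shell, at ≈ 4.75 m/s.

the thin spherical shell, at v ≈ 4.75 m/s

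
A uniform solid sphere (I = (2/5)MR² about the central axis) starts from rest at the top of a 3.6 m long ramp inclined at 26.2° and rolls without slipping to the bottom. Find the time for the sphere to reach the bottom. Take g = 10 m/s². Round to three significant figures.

With I = (2/5)MR², the ratio k = I/(MR²) is 0.4.
Along the incline Mg sinθ − f = Ma, and torque about the center fR = Iα = kMR²(a/R) gives f = kMa.
Hence a = g sinθ/(1+k) = 10×sin26.2°/1.4 = 3.154 m/s².
Starting from rest, L = ½at², so t = √(2L/a) = √(2×3.6/3.154) ≈ 1.51 s.

t ≈ 1.51 s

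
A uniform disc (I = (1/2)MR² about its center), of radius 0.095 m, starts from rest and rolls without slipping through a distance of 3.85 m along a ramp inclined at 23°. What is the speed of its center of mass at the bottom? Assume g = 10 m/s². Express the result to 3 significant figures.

v ≈ 4.48 m/s

The moment of inertia is (1/2)MR², giving k ≡ I/(MR²) = 0.5.
Pure rolling means v = ωR; then KE = ½Mv² + ½I(v/R)² = ½(1+k)Mv² = (3/4)Mv².
The vertical drop is h = L sinθ = 3.85 × sin23° = 1.504 m.
Setting Mgh = (3/4)Mv² gives v = √(2gh/(1+k)) = √(2·10·1.504/1.5) ≈ 4.48 m/s.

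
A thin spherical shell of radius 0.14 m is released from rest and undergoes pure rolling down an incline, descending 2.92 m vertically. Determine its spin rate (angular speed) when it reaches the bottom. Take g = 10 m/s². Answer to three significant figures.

For this body I = (2/3)MR², i.e. k = I/(MR²) = 2/3.
Rolling without slipping gives ω = v/R, so the total kinetic energy is ½Mv² + ½Iω² = ½(1+k)Mv² = (5/6)Mv².
Energy conservation Mgh = ½(1+k)Mv² gives v = √(2gh/(1+k)) = √(2 × 10 × 2.92 / 1.667) = 5.919 m/s.
The angular speed follows from ω = v/R = 5.919/0.14 ≈ 42.3 rad/s.

ω ≈ 42.3 rad/s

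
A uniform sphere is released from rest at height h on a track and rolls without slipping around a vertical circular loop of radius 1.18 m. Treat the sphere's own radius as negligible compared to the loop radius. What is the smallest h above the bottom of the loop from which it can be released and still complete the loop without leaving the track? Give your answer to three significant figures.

Here I = (2/5)MR², so the shape factor k = I/(MR²) = 0.4.
At the top, contact is just lost when gravity alone supplies the centripetal force: Mg = Mv_top²/r, i.e. v_top² = gr.
With ω = v/R, the kinetic energy at speed v is ½(1+k)Mv² = (7/10)Mv².
Energy conservation from release (height h) to the top (height 2r): Mgh = Mg(2r) + (7/10)M·gr.
Thus h_min = 2r + (1+k)r/2 = r(2 + 1.4/2) = 1.18 × 2.7 ≈ 3.19 m.

h_min ≈ 3.19 m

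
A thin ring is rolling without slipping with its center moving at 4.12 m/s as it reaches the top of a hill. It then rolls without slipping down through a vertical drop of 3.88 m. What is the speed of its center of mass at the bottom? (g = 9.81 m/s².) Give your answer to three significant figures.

The moment of inertia is MR², giving k ≡ I/(MR²) = 1.
The rolling condition ω = v/R makes the rotational term ½I(v/R)² = ½kMv², so KE_total = ½(1+k)Mv² = Mv².
Energy conservation: Mv₀² + Mgh = Mv², so v² = v₀² + 2gh/(1+k).
v = √(4.12² + 2×9.81×3.88/2) = √55.04 ≈ 7.42 m/s.

v ≈ 7.42 m/s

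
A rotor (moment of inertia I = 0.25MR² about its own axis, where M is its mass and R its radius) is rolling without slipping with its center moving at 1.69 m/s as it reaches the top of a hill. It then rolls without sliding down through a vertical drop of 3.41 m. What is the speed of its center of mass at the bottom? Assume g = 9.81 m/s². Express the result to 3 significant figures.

For this body I = 0.25MR², i.e. k = I/(MR²) = 0.25.
Rolling without slipping gives ω = v/R, so the total kinetic energy is ½Mv² + ½Iω² = ½(1+k)Mv² = (5/8)Mv².
Conserving energy between top and bottom: (5/8)Mv² = (5/8)Mv₀² + Mgh, hence v² = v₀² + 2gh/(1+k).
v = √(1.69² + 2×9.81×3.41/1.25) = √56.38 ≈ 7.51 m/s.

v ≈ 7.51 m/s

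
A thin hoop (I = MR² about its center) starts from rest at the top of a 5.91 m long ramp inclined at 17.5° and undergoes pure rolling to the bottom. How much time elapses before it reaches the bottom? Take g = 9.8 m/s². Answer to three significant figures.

Here I = MR², so the shape factor k = I/(MR²) = 1.
Translational: Mg sinθ − f = Ma. Rotational about the CM: fR = Iα = kMRa, so f = kMa.
Hence a = g sinθ/(1+k) = 9.8×sin17.5°/2 = 1.473 m/s².
Starting from rest, L = ½at², so t = √(2L/a) = √(2×5.91/1.473) ≈ 2.83 s.

t ≈ 2.83 s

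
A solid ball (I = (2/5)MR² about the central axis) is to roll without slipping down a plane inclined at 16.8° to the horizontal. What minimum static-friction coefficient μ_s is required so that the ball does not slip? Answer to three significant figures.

μ_min ≈ 0.0863

For this body I = (2/5)MR², i.e. k = I/(MR²) = 0.4.
Translational: Mg sinθ − f = Ma. Rotational about the CM: fR = Iα = kMRa, so f = kMa.
These give a = g sinθ/(1+k) and the required friction f = kMg sinθ/(1+k).
The normal force is N = Mg cosθ, so μ_min = f/N = k tanθ/(1+k).
μ_min = 0.4 × tan16.8° / 1.4 ≈ 0.0863.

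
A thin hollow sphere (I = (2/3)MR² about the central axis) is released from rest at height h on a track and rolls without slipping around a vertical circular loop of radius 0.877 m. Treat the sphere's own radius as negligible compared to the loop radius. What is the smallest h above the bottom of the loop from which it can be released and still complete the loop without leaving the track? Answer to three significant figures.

h_min ≈ 2.48 m

Here I = (2/3)MR², so the shape factor k = I/(MR²) = 2/3.
At the top of the loop, the minimum-contact condition is Mg = Mv_top²/r, so v_top² = gr.
With ω = v/R, the kinetic energy at speed v is ½(1+k)Mv² = (5/6)Mv².
Energy conservation from release (height h) to the top (height 2r): Mgh = Mg(2r) + (5/6)M·gr.
Thus h_min = 2r + (1+k)r/2 = r(2 + 1.667/2) = 0.877 × 2.833 ≈ 2.48 m.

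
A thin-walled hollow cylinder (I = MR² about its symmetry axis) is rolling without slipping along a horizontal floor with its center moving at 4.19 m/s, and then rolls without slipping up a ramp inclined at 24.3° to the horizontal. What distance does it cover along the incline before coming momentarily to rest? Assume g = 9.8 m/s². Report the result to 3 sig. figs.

With I = MR², the ratio k = I/(MR²) is 1.
Since it rolls without slipping, ω = v/R and KE = ½Mv² + ½Iω² = ½(1+k)Mv² = Mv².
Setting this equal to Mgh gives the vertical rise h = (1+k)v₀²/(2g) = 2×4.19²/(2×9.8) = 1.791 m.
Along the incline, d = h/sinθ = 1.791/sin24.3° ≈ 4.35 m.

d ≈ 4.35 m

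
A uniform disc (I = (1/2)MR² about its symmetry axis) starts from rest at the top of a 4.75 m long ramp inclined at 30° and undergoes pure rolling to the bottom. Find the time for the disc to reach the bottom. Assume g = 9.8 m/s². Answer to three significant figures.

t ≈ 1.71 s

With I = (1/2)MR², the ratio k = I/(MR²) is 0.5.
Along the incline Mg sinθ − f = Ma, and torque about the center fR = Iα = kMR²(a/R) gives f = kMa.
Hence a = g sinθ/(1+k) = 9.8×sin30°/1.5 = 3.267 m/s².
Starting from rest, L = ½at², so t = √(2L/a) = √(2×4.75/3.267) ≈ 1.71 s.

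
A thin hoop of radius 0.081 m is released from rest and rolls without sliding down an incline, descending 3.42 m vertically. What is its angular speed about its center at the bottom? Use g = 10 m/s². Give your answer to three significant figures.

With I = MR², the ratio k = I/(MR²) is 1.
The rolling condition ω = v/R makes the rotational term ½I(v/R)² = ½kMv², so KE_total = ½(1+k)Mv² = Mv².
Energy conservation Mgh = ½(1+k)Mv² gives v = √(2gh/(1+k)) = √(2 × 10 × 3.42 / 2) = 5.848 m/s.
The angular speed follows from ω = v/R = 5.848/0.081 ≈ 72.2 rad/s.

ω ≈ 72.2 rad/s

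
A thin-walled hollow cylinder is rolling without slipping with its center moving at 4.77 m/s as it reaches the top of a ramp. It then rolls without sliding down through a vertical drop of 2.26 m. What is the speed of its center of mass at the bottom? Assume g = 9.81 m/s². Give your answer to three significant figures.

The moment of inertia is MR², giving k ≡ I/(MR²) = 1.
Since it rolls without slipping, ω = v/R and KE = ½Mv² + ½Iω² = ½(1+k)Mv² = Mv².
Conserving energy between top and bottom: Mv² = Mv₀² + Mgh, hence v² = v₀² + 2gh/(1+k).
v = √(4.77² + 2×9.81×2.26/2) = √44.92 ≈ 6.70 m/s.

v ≈ 6.70 m/s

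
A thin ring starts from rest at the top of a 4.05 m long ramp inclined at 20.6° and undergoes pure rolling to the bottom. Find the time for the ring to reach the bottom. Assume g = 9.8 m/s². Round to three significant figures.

With I = MR², the ratio k = I/(MR²) is 1.
Newton's second law down the slope: Mg sinθ − f = Ma. The torque equation fR = Iα (with α = a/R) gives f = kMa.
Hence a = g sinθ/(1+k) = 9.8×sin20.6°/2 = 1.724 m/s².
Starting from rest, L = ½at², so t = √(2L/a) = √(2×4.05/1.724) ≈ 2.17 s.

t ≈ 2.17 s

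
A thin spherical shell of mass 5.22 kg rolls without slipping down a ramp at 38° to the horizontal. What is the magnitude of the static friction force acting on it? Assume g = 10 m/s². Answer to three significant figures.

f ≈ 12.9 N

The moment of inertia is (2/3)MR², giving k ≡ I/(MR²) = 2/3.
Translational: Mg sinθ − f = Ma. Rotational about the CM: fR = Iα = kMRa, so f = kMa.
Combining, a = g sinθ/(1+k) and f = kMa = kMg sinθ/(1+k).
f = (2/3) × 5.22 × 10 × sin38° / 1.667 ≈ 12.9 N.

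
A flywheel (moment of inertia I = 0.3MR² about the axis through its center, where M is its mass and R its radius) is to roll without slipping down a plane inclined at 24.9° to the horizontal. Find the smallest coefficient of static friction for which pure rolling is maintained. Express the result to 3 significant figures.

With I = 0.3MR², the ratio k = I/(MR²) is 0.3.
Translational: Mg sinθ − f = Ma. Rotational about the CM: fR = Iα = kMRa, so f = kMa.
These give a = g sinθ/(1+k) and the required friction f = kMg sinθ/(1+k).
The normal force is N = Mg cosθ, so μ_min = f/N = k tanθ/(1+k).
μ_min = 0.3 × tan24.9° / 1.3 ≈ 0.107.

μ_min ≈ 0.107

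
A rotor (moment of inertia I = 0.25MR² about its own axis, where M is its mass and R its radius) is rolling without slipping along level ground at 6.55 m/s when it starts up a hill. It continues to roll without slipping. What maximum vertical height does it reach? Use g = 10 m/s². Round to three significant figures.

h ≈ 2.68 m

The moment of inertia is 0.25MR², giving k ≡ I/(MR²) = 0.25.
Rolling without slipping gives ω = v/R, so the total kinetic energy is ½Mv² + ½Iω² = ½(1+k)Mv² = (5/8)Mv².
At the top the kinetic energy is zero, so (5/8)Mv₀² = Mgh.
Thus h = (1+k)v₀²/(2g) = 1.25 × 6.55² / (2 × 10) ≈ 2.68 m.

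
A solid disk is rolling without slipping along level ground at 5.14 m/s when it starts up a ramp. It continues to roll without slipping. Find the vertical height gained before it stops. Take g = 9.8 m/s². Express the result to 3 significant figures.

For this body I = (1/2)MR², i.e. k = I/(MR²) = 0.5.
Since it rolls without slipping, ω = v/R and KE = ½Mv² + ½Iω² = ½(1+k)Mv² = (3/4)Mv².
At the top the kinetic energy is zero, so (3/4)Mv₀² = Mgh.
Thus h = (1+k)v₀²/(2g) = 1.5 × 5.14² / (2 × 9.8) ≈ 2.02 m.

h ≈ 2.02 m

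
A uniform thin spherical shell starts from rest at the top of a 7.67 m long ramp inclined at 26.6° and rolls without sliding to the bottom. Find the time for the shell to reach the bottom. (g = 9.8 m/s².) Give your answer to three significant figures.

t ≈ 2.41 s

For this body I = (2/3)MR², i.e. k = I/(MR²) = 2/3.
Newton's second law down the slope: Mg sinθ − f = Ma. The torque equation fR = Iα (with α = a/R) gives f = kMa.
Hence a = g sinθ/(1+k) = 9.8×sin26.6°/1.667 = 2.633 m/s².
Starting from rest, L = ½at², so t = √(2L/a) = √(2×7.67/2.633) ≈ 2.41 s.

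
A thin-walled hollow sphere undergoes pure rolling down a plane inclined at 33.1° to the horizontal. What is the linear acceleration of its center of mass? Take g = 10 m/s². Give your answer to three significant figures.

a ≈ 3.28 m/s²

The moment of inertia is (2/3)MR², giving k ≡ I/(MR²) = 2/3.
Along the incline Mg sinθ − f = Ma, and torque about the center fR = Iα = kMR²(a/R) gives f = kMa.
Eliminating f: Mg sinθ = (1+k)Ma, so a = g sinθ/(1+k) = 10 × sin33.1° / 1.667 ≈ 3.28 m/s².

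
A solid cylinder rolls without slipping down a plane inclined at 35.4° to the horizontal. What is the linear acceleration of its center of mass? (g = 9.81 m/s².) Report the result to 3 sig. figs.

Here I = (1/2)MR², so the shape factor k = I/(MR²) = 0.5.
Translational: Mg sinθ − f = Ma. Rotational about the CM: fR = Iα = kMRa, so f = kMa.
Eliminating f: Mg sinθ = (1+k)Ma, so a = g sinθ/(1+k) = 9.81 × sin35.4° / 1.5 ≈ 3.79 m/s².

a ≈ 3.79 m/s²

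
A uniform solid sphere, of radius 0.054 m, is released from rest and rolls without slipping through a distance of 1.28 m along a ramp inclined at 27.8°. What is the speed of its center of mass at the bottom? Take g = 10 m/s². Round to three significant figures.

v ≈ 2.92 m/s

Here I = (2/5)MR², so the shape factor k = I/(MR²) = 0.4.
Since it rolls without slipping, ω = v/R and KE = ½Mv² + ½Iω² = ½(1+k)Mv² = (7/10)Mv².
The vertical drop is h = L sinθ = 1.28 × sin27.8° = 0.597 m.
Setting Mgh = (7/10)Mv² gives v = √(2gh/(1+k)) = √(2·10·0.597/1.4) ≈ 2.92 m/s.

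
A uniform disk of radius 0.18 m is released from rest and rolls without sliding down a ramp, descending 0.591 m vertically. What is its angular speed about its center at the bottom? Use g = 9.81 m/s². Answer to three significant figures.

ω ≈ 15.4 rad/s

The moment of inertia is (1/2)MR², giving k ≡ I/(MR²) = 0.5.
Pure rolling means v = ωR; then KE = ½Mv² + ½I(v/R)² = ½(1+k)Mv² = (3/4)Mv².
Energy conservation Mgh = ½(1+k)Mv² gives v = √(2gh/(1+k)) = √(2 × 9.81 × 0.591 / 1.5) = 2.78 m/s.
Then ω = v/R = 2.78 / 0.18 ≈ 15.4 rad/s.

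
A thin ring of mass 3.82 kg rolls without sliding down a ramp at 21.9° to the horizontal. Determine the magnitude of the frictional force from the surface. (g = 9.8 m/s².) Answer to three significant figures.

f ≈ 6.98 N

With I = MR², the ratio k = I/(MR²) is 1.
Newton's second law down the slope: Mg sinθ − f = Ma. The torque equation fR = Iα (with α = a/R) gives f = kMa.
Combining, a = g sinθ/(1+k) and f = kMa = kMg sinθ/(1+k).
f = 1 × 3.82 × 9.8 × sin21.9° / 2 ≈ 6.98 N.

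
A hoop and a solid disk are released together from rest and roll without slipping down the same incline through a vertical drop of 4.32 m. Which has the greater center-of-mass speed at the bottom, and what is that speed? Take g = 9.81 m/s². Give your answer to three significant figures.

For rolling without slipping, Mgh = ½(1+k)Mv² where k = I/(MR²), so v = √(2gh/(1+k)).
Hoop: k = 1, giving v = √(2×9.81×4.32/2) = 6.51 m/s.
Solid disk: k = 0.5, giving v = √(2×9.81×4.32/1.5) = 7.517 m/s.
The smaller k wins: the solid disk, at ≈ 7.52 m/s.

the solid disk, at v ≈ 7.52 m/s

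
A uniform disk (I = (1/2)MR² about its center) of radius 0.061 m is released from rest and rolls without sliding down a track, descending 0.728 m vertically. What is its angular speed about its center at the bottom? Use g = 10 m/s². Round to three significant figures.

ω ≈ 51.1 rad/s

The moment of inertia is (1/2)MR², giving k ≡ I/(MR²) = 0.5.
Since it rolls without slipping, ω = v/R and KE = ½Mv² + ½Iω² = ½(1+k)Mv² = (3/4)Mv².
Energy conservation Mgh = ½(1+k)Mv² gives v = √(2gh/(1+k)) = √(2 × 10 × 0.728 / 1.5) = 3.116 m/s.
Then ω = v/R = 3.116 / 0.061 ≈ 51.1 rad/s.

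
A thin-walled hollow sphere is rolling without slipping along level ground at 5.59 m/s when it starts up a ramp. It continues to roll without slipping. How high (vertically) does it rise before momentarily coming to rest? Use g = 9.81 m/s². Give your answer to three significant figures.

h ≈ 2.65 m

For this body I = (2/3)MR², i.e. k = I/(MR²) = 2/3.
Since it rolls without slipping, ω = v/R and KE = ½Mv² + ½Iω² = ½(1+k)Mv² = (5/6)Mv².
At the top the kinetic energy is zero, so (5/6)Mv₀² = Mgh.
Thus h = (1+k)v₀²/(2g) = 1.667 × 5.59² / (2 × 9.81) ≈ 2.65 m.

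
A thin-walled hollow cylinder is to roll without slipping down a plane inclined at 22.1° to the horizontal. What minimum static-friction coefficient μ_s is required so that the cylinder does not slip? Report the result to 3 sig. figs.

μ_min ≈ 0.203

For this body I = MR², i.e. k = I/(MR²) = 1.
Translational: Mg sinθ − f = Ma. Rotational about the CM: fR = Iα = kMRa, so f = kMa.
These give a = g sinθ/(1+k) and the required friction f = kMg sinθ/(1+k).
With N = Mg cosθ, the no-slip condition f ≤ μN gives μ_min = f/N = k tanθ/(1+k).
μ_min = 1 × tan22.1° / 2 ≈ 0.203.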